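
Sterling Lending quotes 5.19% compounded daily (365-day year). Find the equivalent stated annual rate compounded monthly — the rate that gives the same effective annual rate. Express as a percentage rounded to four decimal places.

EAR = (1 + 0.0519/365)^365 − 1 = 0.053267.
Solve (1 + r/12)^12 = 1.053267: r/12 = 1.053267^(1/12) − 1 = 0.004334, so r = 0.052009 = 5.2009%.

5.2009%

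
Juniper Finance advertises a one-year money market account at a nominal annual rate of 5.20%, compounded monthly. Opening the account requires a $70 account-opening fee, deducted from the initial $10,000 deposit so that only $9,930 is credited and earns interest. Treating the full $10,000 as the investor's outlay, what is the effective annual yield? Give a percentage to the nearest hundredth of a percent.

4.59%

Value after one year: 9,930 × (1 + 0.0520/12)^12 = 9,930 × 1.053257 = $10,458.85.
Effective yield on the $10,000 outlay: 10,458.85 / 10,000 − 1 = 0.045885 = 4.59%.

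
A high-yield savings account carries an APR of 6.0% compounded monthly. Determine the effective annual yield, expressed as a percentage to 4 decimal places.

6.1678%

EAR = (1 + 0.060/12)^12 − 1.
= 1.061678 − 1 = 6.1678%.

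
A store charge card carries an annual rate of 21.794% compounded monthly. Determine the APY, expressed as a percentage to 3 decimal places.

24.108%

EAR = (1 + 0.21794/12)^12 − 1.
= (1 + 0.018162)^12 − 1 = 1.241083 − 1 = 24.108%.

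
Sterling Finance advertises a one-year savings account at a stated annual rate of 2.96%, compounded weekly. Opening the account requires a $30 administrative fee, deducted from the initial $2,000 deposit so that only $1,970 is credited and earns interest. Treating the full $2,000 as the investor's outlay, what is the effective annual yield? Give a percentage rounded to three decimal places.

1.458%

Value after one year: 1,970 × (1 + 0.0296/52)^52 = 1,970 × 1.030034 = $2,029.17.
Effective yield on the $2,000 outlay: 2,029.17 / 2,000 − 1 = 0.014583 = 1.458%.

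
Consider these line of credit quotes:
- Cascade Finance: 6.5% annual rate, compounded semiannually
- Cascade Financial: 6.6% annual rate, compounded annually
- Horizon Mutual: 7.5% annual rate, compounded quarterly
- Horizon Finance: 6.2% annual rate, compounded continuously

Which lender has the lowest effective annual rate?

Horizon Finance

Cascade Finance: (1 + 0.065/2)^2 − 1 = 6.606%
Cascade Financial: compounded annually, EAR = 6.600%
Horizon Mutual: (1 + 0.075/4)^4 − 1 = 7.714%
Horizon Finance: e^0.062 − 1 = 6.396%
The lowest effective annual rate is Horizon Finance at 6.396%.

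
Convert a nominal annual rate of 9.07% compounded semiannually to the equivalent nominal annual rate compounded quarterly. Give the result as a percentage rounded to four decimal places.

8.9694%

EAR = (1 + 0.0907/2)^2 − 1 = 0.092757.
Solve (1 + r/4)^4 = 1.092757: r/4 = 1.092757^(1/4) − 1 = 0.022424, so r = 0.089694 = 8.9694%.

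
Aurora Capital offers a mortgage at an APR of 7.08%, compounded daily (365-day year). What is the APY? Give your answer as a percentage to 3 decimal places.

EAR = (1 + 0.0708/365)^365 − 1.
= (1 + 0.000194)^365 − 1 = 1.073359 − 1 = 7.336%.

7.336%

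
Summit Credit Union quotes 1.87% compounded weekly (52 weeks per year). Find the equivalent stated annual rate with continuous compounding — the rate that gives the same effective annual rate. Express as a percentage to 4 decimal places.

1.8697%

EAR = (1 + 0.0187/52)^52 − 1 = 0.018873.
Equivalent continuous rate: r = ln(1 + 0.018873) = 0.018697 = 1.8697%.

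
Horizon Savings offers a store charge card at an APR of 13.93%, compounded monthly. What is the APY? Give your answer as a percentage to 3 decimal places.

EAR = (1 + 0.1393/12)^12 − 1.
= (1 + 0.011608)^12 − 1 = 1.148547 − 1 = 14.855%.

14.855%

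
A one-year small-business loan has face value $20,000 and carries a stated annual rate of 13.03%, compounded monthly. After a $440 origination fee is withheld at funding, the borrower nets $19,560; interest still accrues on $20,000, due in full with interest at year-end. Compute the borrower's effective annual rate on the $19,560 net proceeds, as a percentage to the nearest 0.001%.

Amount owed after one year: 20,000 × (1 + 0.1303/12)^12 = 20,000 × 1.138370 = $22,767.41.
Effective rate on net proceeds: 22,767.41 / 19,560 − 1 = 0.163978 = 16.398%.

16.398%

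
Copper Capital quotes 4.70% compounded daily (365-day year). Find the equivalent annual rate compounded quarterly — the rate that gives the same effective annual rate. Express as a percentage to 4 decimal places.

EAR = (1 + 0.0470/365)^365 − 1 = 0.048119.
Solve (1 + r/4)^4 = 1.048119: r/4 = 1.048119^(1/4) − 1 = 0.011819, so r = 0.047274 = 4.7274%.

4.7274%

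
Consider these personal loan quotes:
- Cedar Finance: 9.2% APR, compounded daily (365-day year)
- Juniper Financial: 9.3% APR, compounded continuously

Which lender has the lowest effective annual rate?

Cedar Finance

Cedar Finance: (1 + 0.092/365)^365 − 1 = 9.635%
Juniper Financial: e^0.093 − 1 = 9.746%
The lowest effective annual rate is Cedar Finance at 9.635%.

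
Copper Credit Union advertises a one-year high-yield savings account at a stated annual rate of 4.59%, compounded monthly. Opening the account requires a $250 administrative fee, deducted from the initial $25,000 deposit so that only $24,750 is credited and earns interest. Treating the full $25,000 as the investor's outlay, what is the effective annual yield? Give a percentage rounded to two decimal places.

Value after one year: 24,750 × (1 + 0.0459/12)^12 = 24,750 × 1.046878 = $25,910.23.
Effective yield on the $25,000 outlay: 25,910.23 / 25,000 − 1 = 0.036409 = 3.64%.

3.64%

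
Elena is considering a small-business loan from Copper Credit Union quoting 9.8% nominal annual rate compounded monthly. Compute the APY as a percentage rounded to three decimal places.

EAR = (1 + 0.098/12)^12 − 1.
= (1 + 0.008167)^12 − 1 = 1.102524 − 1 = 10.252%.

10.252%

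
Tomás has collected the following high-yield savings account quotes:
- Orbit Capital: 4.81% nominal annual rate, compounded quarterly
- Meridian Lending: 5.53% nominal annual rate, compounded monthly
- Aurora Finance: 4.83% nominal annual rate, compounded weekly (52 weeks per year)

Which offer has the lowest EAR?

Orbit Capital: (1 + 0.0481/4)^4 − 1 = 4.897%
Meridian Lending: (1 + 0.0553/12)^12 − 1 = 5.672%
Aurora Finance: (1 + 0.0483/52)^52 − 1 = 4.946%
The lowest effective annual rate is Orbit Capital at 4.897%.

Orbit Capital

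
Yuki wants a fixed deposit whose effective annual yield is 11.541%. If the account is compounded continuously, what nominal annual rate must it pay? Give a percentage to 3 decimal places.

10.922%

Continuous: nominal r satisfies e^r − 1 = 0.11541.
r = ln(1 + 0.11541) = ln(1.11541) = 0.109222 = 10.922%.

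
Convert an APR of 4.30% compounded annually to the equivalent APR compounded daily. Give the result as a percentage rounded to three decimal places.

4.210%

Compounded annually, EAR = nominal = 0.043000.
Solve (1 + r/365)^365 = 1.043000: r/365 = 1.043000^(1/365) − 1 = 0.000115, so r = 0.042104 = 4.210%.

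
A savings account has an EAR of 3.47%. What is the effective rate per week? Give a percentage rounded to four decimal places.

The per-week rate i satisfies (1 + i)^52 = 1 + 0.0347.
i = 1.0347^(1/52) − 1 = 0.0006562 = 0.0656%.

0.0656%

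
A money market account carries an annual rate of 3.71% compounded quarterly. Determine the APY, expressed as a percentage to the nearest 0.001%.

EAR = (1 + 0.0371/4)^4 − 1.
= 1.037619 − 1 = 3.762%.

3.762%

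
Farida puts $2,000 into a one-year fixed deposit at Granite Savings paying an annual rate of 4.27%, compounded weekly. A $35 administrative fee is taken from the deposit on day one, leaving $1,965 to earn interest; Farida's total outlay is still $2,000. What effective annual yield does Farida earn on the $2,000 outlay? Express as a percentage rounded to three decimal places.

2.534%

Value after one year: 1,965 × (1 + 0.0427/52)^52 = 1,965 × 1.043606 = $2,050.69.
Effective yield on the $2,000 outlay: 2,050.69 / 2,000 − 1 = 0.025343 = 2.534%.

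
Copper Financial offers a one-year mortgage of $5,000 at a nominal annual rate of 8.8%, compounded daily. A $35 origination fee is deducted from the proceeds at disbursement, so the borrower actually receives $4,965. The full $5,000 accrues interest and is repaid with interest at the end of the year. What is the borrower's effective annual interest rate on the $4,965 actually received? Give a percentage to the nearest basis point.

Amount owed after one year: 5,000 × (1 + 0.088/365)^365 = 5,000 × 1.091977 = $5,459.88.
Effective rate on net proceeds: 5,459.88 / 4,965 − 1 = 0.099674 = 9.97%.

9.97%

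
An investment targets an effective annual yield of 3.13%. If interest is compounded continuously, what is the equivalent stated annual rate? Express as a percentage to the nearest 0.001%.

Continuous: nominal r satisfies e^r − 1 = 0.0313.
r = ln(1 + 0.0313) = ln(1.0313) = 0.030820 = 3.082%.

3.082%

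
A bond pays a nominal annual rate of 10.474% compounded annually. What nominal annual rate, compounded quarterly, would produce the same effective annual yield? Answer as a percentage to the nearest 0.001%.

Compounded annually, EAR = nominal = 0.104740.
Solve (1 + r/4)^4 = 1.104740: r/4 = 1.104740^(1/4) − 1 = 0.025215, so r = 0.100861 = 10.086%.

10.086%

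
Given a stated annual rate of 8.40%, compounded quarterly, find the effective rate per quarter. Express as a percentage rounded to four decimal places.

With a nominal annual rate compounded quarterly, the periodic rate is the nominal rate divided by 4.
i = 0.0840 / 4 = 0.0210000 = 2.1000%.

2.1000%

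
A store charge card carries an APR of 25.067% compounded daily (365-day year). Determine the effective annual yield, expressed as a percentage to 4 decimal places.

28.4775%

EAR = (1 + 0.25067/365)^365 − 1.
= 1.284775 − 1 = 28.4775%.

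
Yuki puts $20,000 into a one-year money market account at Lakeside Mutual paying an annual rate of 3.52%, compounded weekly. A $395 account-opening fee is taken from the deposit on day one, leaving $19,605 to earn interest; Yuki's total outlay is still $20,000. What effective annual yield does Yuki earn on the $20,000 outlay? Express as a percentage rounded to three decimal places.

1.536%

Value after one year: 19,605 × (1 + 0.0352/52)^52 = 19,605 × 1.035815 = $20,307.14.
Effective yield on the $20,000 outlay: 20,307.14 / 20,000 − 1 = 0.015357 = 1.536%.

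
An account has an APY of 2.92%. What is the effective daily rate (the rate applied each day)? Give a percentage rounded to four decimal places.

0.0079%

The per-day rate i satisfies (1 + i)^365 = 1 + 0.0292.
i = 1.0292^(1/365) − 1 = 0.0000789 = 0.0079%.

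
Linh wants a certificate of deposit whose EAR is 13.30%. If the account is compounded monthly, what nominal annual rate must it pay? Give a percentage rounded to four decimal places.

12.5521%

(1 + r/12)^12 − 1 = 0.1330, so 1 + r/12 = 1.1330^(1/12).
r/12 = 0.010460, so r = 0.125521 = 12.5521%.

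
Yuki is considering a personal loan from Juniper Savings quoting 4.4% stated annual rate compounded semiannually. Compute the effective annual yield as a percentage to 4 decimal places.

EAR = (1 + 0.044/2)^2 − 1.
= (1 + 0.022000)^2 − 1 = 1.044484 − 1 = 4.4484%.

4.4484%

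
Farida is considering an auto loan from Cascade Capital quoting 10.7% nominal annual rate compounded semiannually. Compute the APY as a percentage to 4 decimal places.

EAR = (1 + 0.107/2)^2 − 1.
= (1 + 0.053500)^2 − 1 = 1.109862 − 1 = 10.9862%.

10.9862%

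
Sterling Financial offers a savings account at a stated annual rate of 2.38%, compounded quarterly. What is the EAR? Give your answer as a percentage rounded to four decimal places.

EAR = (1 + 0.0238/4)^4 − 1.
= (1 + 0.005950)^4 − 1 = 1.024013 − 1 = 2.4013%.

2.4013%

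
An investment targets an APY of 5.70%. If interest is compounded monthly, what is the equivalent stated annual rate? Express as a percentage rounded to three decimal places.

5.556%

(1 + r/12)^12 − 1 = 0.0570, so 1 + r/12 = 1.0570^(1/12).
r/12 = 0.004630, so r = 0.055563 = 5.556%.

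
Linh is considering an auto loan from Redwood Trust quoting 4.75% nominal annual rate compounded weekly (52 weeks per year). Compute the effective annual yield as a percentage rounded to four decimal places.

4.8623%

EAR = (1 + 0.0475/52)^52 − 1.
= 1.048623 − 1 = 4.8623%.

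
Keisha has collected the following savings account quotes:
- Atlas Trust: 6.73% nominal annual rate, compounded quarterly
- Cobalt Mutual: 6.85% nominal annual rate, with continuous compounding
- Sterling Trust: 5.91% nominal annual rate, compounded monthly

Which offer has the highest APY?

Atlas Trust: (1 + 0.0673/4)^4 − 1 = 6.902%
Cobalt Mutual: e^0.0685 − 1 = 7.090%
Sterling Trust: (1 + 0.0591/12)^12 − 1 = 6.073%
The highest effective annual rate is Cobalt Mutual at 7.090%.

Cobalt Mutual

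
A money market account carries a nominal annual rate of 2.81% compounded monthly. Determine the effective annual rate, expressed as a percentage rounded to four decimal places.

2.8465%

EAR = (1 + 0.0281/12)^12 − 1.
= (1 + 0.002342)^12 − 1 = 1.028465 − 1 = 2.8465%.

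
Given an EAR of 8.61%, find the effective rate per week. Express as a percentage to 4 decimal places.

The per-week rate i satisfies (1 + i)^52 = 1 + 0.0861.
i = 1.0861^(1/52) − 1 = 0.0015896 = 0.1590%.

0.1590%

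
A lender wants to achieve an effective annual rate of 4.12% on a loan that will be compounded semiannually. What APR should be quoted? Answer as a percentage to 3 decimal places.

4.078%

(1 + r/2)^2 − 1 = 0.0412, so 1 + r/2 = 1.0412^(1/2).
r/2 = 0.020392, so r = 0.040784 = 4.078%.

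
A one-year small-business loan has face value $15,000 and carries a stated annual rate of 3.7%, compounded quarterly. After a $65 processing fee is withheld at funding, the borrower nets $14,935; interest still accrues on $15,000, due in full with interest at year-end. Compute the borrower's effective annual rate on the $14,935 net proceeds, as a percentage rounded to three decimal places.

Amount owed after one year: 15,000 × (1 + 0.037/4)^4 = 15,000 × 1.037517 = $15,562.75.
Effective rate on net proceeds: 15,562.75 / 14,935 − 1 = 0.042032 = 4.203%.

4.203%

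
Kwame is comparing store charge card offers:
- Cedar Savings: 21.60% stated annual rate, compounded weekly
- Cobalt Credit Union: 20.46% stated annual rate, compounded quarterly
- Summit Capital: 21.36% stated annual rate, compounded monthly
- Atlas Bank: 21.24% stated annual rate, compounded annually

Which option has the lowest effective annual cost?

Cedar Savings: (1 + 0.2160/52)^52 − 1 = 24.055%
Cobalt Credit Union: (1 + 0.2046/4)^4 − 1 = 22.084%
Summit Capital: (1 + 0.2136/12)^12 − 1 = 23.580%
Atlas Bank: compounded annually, EAR = 21.240%
The lowest effective annual rate is Atlas Bank at 21.240%.

Atlas Bank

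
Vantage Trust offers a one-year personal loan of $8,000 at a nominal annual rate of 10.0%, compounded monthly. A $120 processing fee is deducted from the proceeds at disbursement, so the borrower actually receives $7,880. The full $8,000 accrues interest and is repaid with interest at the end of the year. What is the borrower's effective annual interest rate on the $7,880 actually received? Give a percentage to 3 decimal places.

Amount owed after one year: 8,000 × (1 + 0.100/12)^12 = 8,000 × 1.104713 = $8,837.70.
Effective rate on net proceeds: 8,837.70 / 7,880 − 1 = 0.121536 = 12.154%.

12.154%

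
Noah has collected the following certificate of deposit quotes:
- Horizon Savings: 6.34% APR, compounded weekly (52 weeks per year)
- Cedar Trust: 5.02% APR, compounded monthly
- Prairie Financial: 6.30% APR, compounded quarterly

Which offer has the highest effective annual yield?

Horizon Savings

Horizon Savings: (1 + 0.0634/52)^52 − 1 = 6.541%
Cedar Trust: (1 + 0.0502/12)^12 − 1 = 5.137%
Prairie Financial: (1 + 0.0630/4)^4 − 1 = 6.450%
The highest effective annual rate is Horizon Savings at 6.541%.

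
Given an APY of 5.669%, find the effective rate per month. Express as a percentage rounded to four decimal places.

0.4606%

The per-month rate i satisfies (1 + i)^12 = 1 + 0.05669.
i = 1.05669^(1/12) − 1 = 0.0046057 = 0.4606%.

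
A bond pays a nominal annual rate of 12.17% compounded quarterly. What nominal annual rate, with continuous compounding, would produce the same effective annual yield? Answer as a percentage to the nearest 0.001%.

11.989%

EAR = (1 + 0.1217/4)^4 − 1 = 0.127368.
Equivalent continuous rate: r = ln(1 + 0.127368) = 0.119885 = 11.989%.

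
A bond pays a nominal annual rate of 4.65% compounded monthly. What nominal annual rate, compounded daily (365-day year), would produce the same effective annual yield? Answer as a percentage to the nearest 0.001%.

4.641%

EAR = (1 + 0.0465/12)^12 − 1 = 0.047504.
Solve (1 + r/365)^365 = 1.047504: r/365 = 1.047504^(1/365) − 1 = 0.000127, so r = 0.046413 = 4.641%.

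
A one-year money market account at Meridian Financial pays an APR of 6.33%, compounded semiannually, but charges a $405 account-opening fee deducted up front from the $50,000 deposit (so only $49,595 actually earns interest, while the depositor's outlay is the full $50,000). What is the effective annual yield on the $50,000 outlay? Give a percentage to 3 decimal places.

5.568%

Value after one year: 49,595 × (1 + 0.0633/2)^2 = 49,595 × 1.064302 = $52,784.04.
Effective yield on the $50,000 outlay: 52,784.04 / 50,000 − 1 = 0.055681 = 5.568%.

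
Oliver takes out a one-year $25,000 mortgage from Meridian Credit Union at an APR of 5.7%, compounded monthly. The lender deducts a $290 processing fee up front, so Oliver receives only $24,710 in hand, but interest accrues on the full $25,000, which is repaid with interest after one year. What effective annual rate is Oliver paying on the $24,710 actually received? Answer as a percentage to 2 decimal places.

Amount owed after one year: 25,000 × (1 + 0.057/12)^12 = 25,000 × 1.058513 = $26,462.82.
Effective rate on net proceeds: 26,462.82 / 24,710 − 1 = 0.070936 = 7.09%.

7.09%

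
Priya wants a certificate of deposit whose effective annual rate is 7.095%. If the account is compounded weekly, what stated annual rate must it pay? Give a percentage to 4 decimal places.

6.8591%

(1 + r/52)^52 − 1 = 0.07095, so 1 + r/52 = 1.07095^(1/52).
r/52 = 0.001319, so r = 0.068591 = 6.8591%.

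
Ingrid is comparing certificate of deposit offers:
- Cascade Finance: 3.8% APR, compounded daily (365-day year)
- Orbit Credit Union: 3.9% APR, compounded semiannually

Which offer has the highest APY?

Cascade Finance: (1 + 0.038/365)^365 − 1 = 3.873%
Orbit Credit Union: (1 + 0.039/2)^2 − 1 = 3.938%
The highest effective annual rate is Orbit Credit Union at 3.938%.

Orbit Credit Union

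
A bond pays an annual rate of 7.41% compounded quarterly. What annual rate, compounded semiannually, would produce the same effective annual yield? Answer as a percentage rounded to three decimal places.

7.479%

EAR = (1 + 0.0741/4)^4 − 1 = 0.076185.
Solve (1 + r/2)^2 = 1.076185: r/2 = 1.076185^(1/2) − 1 = 0.037393, so r = 0.074786 = 7.479%.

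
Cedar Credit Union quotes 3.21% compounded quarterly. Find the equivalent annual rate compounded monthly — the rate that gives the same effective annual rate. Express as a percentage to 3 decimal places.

3.201%

EAR = (1 + 0.0321/4)^4 − 1 = 0.032488.
Solve (1 + r/12)^12 = 1.032488: r/12 = 1.032488^(1/12) − 1 = 0.002668, so r = 0.032015 = 3.201%.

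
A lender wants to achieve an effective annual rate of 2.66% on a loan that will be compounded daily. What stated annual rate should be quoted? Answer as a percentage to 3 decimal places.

2.625%

(1 + r/365)^365 − 1 = 0.0266, so 1 + r/365 = 1.0266^(1/365).
r/365 = 0.000072, so r = 0.026253 = 2.625%.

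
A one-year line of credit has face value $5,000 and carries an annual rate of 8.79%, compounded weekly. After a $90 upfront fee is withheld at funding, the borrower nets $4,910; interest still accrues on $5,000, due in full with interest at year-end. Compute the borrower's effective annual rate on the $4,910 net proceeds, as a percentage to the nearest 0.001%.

Amount owed after one year: 5,000 × (1 + 0.0879/52)^52 = 5,000 × 1.091798 = $5,458.99.
Effective rate on net proceeds: 5,458.99 / 4,910 − 1 = 0.111810 = 11.181%.

11.181%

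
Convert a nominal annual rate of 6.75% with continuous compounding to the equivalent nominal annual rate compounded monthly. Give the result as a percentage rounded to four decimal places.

EAR under continuous compounding: e^0.0675 − 1 = 0.069830.
Solve (1 + r/12)^12 = 1.069830: r/12 = 1.069830^(1/12) − 1 = 0.005641, so r = 0.067690 = 6.7690%.

6.7690%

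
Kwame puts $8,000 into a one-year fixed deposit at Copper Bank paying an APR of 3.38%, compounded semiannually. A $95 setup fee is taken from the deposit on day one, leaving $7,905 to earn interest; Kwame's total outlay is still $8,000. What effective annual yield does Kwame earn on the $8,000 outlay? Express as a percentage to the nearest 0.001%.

2.181%

Value after one year: 7,905 × (1 + 0.0338/2)^2 = 7,905 × 1.034086 = $8,174.45.
Effective yield on the $8,000 outlay: 8,174.45 / 8,000 − 1 = 0.021806 = 2.181%.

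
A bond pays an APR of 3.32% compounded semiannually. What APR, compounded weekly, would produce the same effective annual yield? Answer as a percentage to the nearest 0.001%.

EAR = (1 + 0.0332/2)^2 − 1 = 0.033476.
Solve (1 + r/52)^52 = 1.033476: r/52 = 1.033476^(1/52) − 1 = 0.000633, so r = 0.032938 = 3.294%.

3.294%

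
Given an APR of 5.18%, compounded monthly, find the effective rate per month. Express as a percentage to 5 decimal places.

With a nominal annual rate compounded monthly, the periodic rate is the nominal rate divided by 12.
i = 0.0518 / 12 = 0.0043167 = 0.43167%.

0.43167%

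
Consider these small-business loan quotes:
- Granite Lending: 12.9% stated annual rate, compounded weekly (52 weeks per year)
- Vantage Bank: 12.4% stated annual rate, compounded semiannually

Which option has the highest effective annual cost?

Granite Lending

Granite Lending: (1 + 0.129/52)^52 − 1 = 13.751%
Vantage Bank: (1 + 0.124/2)^2 − 1 = 12.784%
The highest effective annual rate is Granite Lending at 13.751%.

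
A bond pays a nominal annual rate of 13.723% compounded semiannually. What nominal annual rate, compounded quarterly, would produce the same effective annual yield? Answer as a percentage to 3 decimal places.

13.495%

EAR = (1 + 0.13723/2)^2 − 1 = 0.141938.
Solve (1 + r/4)^4 = 1.141938: r/4 = 1.141938^(1/4) − 1 = 0.033738, so r = 0.134953 = 13.495%.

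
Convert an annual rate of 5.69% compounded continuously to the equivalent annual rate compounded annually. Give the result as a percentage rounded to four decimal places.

5.8550%

EAR under continuous compounding: e^0.0569 − 1 = 0.058550.
Compounded annually, the equivalent nominal rate is the EAR itself: 5.8550%.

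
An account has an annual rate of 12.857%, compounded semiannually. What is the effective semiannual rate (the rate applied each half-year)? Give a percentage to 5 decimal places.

6.42850%

With a nominal annual rate compounded semiannually, the periodic rate is the nominal rate divided by 2.
i = 0.12857 / 2 = 0.0642850 = 6.42850%.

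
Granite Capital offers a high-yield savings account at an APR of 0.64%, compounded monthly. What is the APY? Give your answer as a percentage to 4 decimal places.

0.6419%

EAR = (1 + 0.0064/12)^12 − 1.
= (1 + 0.000533)^12 − 1 = 1.006419 − 1 = 0.6419%.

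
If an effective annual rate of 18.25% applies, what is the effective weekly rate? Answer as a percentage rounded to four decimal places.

The per-week rate i satisfies (1 + i)^52 = 1 + 0.1825.
i = 1.1825^(1/52) − 1 = 0.0032289 = 0.3229%.

0.3229%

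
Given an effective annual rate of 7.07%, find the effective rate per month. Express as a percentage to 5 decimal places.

The per-month rate i satisfies (1 + i)^12 = 1 + 0.0707.
i = 1.0707^(1/12) − 1 = 0.0057090 = 0.57090%.

0.57090%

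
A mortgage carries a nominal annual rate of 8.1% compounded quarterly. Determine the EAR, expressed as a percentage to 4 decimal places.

EAR = (1 + 0.081/4)^4 − 1.
= (1 + 0.020250)^4 − 1 = 1.083494 − 1 = 8.3494%.

8.3494%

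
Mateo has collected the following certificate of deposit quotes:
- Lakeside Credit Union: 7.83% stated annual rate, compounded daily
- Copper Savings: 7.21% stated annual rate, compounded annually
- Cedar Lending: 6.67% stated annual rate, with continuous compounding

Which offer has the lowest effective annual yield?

Cedar Lending

Lakeside Credit Union: (1 + 0.0783/365)^365 − 1 = 8.144%
Copper Savings: compounded annually, EAR = 7.210%
Cedar Lending: e^0.0667 − 1 = 6.897%
The lowest effective annual rate is Cedar Lending at 6.897%.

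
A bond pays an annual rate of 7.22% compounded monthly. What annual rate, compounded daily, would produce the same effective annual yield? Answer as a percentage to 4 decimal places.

7.1991%

EAR = (1 + 0.0722/12)^12 − 1 = 0.074638.
Solve (1 + r/365)^365 = 1.074638: r/365 = 1.074638^(1/365) − 1 = 0.000197, so r = 0.071991 = 7.1991%.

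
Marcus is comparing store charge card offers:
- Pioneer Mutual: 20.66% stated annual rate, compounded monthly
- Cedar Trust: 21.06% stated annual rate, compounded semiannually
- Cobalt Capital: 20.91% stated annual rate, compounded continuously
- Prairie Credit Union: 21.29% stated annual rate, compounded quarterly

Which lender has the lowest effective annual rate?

Cedar Trust

Pioneer Mutual: (1 + 0.2066/12)^12 − 1 = 22.733%
Cedar Trust: (1 + 0.2106/2)^2 − 1 = 22.169%
Cobalt Capital: e^0.2091 − 1 = 23.257%
Prairie Credit Union: (1 + 0.2129/4)^4 − 1 = 23.051%
The lowest effective annual rate is Cedar Trust at 22.169%.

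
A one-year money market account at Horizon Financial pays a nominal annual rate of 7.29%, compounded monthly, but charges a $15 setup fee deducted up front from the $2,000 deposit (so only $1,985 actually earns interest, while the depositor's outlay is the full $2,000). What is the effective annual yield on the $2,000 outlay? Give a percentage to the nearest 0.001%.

6.732%

Value after one year: 1,985 × (1 + 0.0729/12)^12 = 1,985 × 1.075386 = $2,134.64.
Effective yield on the $2,000 outlay: 2,134.64 / 2,000 − 1 = 0.067320 = 6.732%.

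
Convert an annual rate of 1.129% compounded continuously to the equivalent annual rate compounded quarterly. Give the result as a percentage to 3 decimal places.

EAR under continuous compounding: e^0.01129 − 1 = 0.011354.
Solve (1 + r/4)^4 = 1.011354: r/4 = 1.011354^(1/4) − 1 = 0.002826, so r = 0.011306 = 1.131%.

1.131%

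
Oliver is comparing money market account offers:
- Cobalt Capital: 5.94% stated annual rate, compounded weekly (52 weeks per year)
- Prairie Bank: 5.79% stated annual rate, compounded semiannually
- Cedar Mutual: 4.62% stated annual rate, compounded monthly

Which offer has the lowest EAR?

Cobalt Capital: (1 + 0.0594/52)^52 − 1 = 6.116%
Prairie Bank: (1 + 0.0579/2)^2 − 1 = 5.874%
Cedar Mutual: (1 + 0.0462/12)^12 − 1 = 4.719%
The lowest effective annual rate is Cedar Mutual at 4.719%.

Cedar Mutual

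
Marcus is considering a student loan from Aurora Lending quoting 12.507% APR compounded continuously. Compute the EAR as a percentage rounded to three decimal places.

13.323%

With continuous compounding, EAR = e^0.12507 − 1.
e^0.12507 = 1.133228, so EAR = 0.133228 = 13.323%.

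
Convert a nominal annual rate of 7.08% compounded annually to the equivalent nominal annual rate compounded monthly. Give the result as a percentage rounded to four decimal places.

6.8601%

Compounded annually, EAR = nominal = 0.070800.
Solve (1 + r/12)^12 = 1.070800: r/12 = 1.070800^(1/12) − 1 = 0.005717, so r = 0.068601 = 6.8601%.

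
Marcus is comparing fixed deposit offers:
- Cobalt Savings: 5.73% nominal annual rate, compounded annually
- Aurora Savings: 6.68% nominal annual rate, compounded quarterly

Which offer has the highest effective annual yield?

Cobalt Savings: compounded annually, EAR = 5.730%
Aurora Savings: (1 + 0.0668/4)^4 − 1 = 6.849%
The highest effective annual rate is Aurora Savings at 6.849%.

Aurora Savings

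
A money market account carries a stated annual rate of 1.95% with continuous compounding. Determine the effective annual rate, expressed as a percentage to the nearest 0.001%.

With continuous compounding, EAR = e^0.0195 − 1.
e^0.0195 = 1.019691, so EAR = 0.019691 = 1.969%.

1.969%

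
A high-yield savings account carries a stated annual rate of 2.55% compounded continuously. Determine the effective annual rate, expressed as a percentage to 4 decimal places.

With continuous compounding, EAR = e^0.0255 − 1.
e^0.0255 = 1.025828, so EAR = 0.025828 = 2.5828%.

2.5828%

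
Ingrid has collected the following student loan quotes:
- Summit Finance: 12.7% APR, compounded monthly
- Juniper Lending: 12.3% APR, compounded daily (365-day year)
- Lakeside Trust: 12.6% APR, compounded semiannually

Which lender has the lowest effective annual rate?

Summit Finance: (1 + 0.127/12)^12 − 1 = 13.466%
Juniper Lending: (1 + 0.123/365)^365 − 1 = 13.086%
Lakeside Trust: (1 + 0.126/2)^2 − 1 = 12.997%
The lowest effective annual rate is Lakeside Trust at 12.997%.

Lakeside Trust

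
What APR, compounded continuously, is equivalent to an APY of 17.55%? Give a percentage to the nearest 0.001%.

Continuous: nominal r satisfies e^r − 1 = 0.1755.
r = ln(1 + 0.1755) = ln(1.1755) = 0.161694 = 16.169%.

16.169%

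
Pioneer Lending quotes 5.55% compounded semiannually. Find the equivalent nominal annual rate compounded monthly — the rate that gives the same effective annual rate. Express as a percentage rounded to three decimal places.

5.487%

EAR = (1 + 0.0555/2)^2 − 1 = 0.056270.
Solve (1 + r/12)^12 = 1.056270: r/12 = 1.056270^(1/12) − 1 = 0.004572, so r = 0.054869 = 5.487%.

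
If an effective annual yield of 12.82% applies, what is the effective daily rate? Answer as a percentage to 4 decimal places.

0.0331%

The per-day rate i satisfies (1 + i)^365 = 1 + 0.1282.
i = 1.1282^(1/365) − 1 = 0.0003305 = 0.0331%.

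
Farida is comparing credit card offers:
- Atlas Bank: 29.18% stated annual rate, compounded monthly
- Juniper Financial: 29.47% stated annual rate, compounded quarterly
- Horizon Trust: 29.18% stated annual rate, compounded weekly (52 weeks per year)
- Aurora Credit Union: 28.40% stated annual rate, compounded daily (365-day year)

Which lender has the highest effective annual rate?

Atlas Bank: (1 + 0.2918/12)^12 − 1 = 33.417%
Juniper Financial: (1 + 0.2947/4)^4 − 1 = 32.890%
Horizon Trust: (1 + 0.2918/52)^52 − 1 = 33.774%
Aurora Credit Union: (1 + 0.2840/365)^365 − 1 = 32.829%
The highest effective annual rate is Horizon Trust at 33.774%.

Horizon Trust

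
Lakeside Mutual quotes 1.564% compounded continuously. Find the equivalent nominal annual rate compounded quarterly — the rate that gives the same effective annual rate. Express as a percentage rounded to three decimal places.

EAR under continuous compounding: e^0.01564 − 1 = 0.015763.
Solve (1 + r/4)^4 = 1.015763: r/4 = 1.015763^(1/4) − 1 = 0.003918, so r = 0.015671 = 1.567%.

1.567%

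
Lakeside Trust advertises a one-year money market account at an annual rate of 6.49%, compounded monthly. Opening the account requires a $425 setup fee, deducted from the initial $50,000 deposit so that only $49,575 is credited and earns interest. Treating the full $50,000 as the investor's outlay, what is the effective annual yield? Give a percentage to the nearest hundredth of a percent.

5.78%

Value after one year: 49,575 × (1 + 0.0649/12)^12 = 49,575 × 1.066866 = $52,889.87.
Effective yield on the $50,000 outlay: 52,889.87 / 50,000 − 1 = 0.057797 = 5.78%.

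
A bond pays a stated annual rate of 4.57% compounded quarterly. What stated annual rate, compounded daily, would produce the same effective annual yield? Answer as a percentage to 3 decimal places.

EAR = (1 + 0.0457/4)^4 − 1 = 0.046489.
Solve (1 + r/365)^365 = 1.046489: r/365 = 1.046489^(1/365) − 1 = 0.000125, so r = 0.045444 = 4.544%.

4.544%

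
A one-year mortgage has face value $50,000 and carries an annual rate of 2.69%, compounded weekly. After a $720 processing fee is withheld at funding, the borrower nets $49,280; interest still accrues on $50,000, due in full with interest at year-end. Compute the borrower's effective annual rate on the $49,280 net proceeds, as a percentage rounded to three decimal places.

4.227%

Amount owed after one year: 50,000 × (1 + 0.0269/52)^52 = 50,000 × 1.027258 = $51,362.90.
Effective rate on net proceeds: 51,362.90 / 49,280 − 1 = 0.042267 = 4.227%.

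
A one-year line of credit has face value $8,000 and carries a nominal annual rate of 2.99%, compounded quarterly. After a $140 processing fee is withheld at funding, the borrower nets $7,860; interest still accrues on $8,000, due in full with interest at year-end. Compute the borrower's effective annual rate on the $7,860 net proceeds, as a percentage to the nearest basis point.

4.86%

Amount owed after one year: 8,000 × (1 + 0.0299/4)^4 = 8,000 × 1.030237 = $8,241.90.
Effective rate on net proceeds: 8,241.90 / 7,860 − 1 = 0.048587 = 4.86%.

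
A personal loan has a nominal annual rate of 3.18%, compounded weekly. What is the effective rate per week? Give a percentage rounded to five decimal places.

0.06115%

With a nominal annual rate compounded weekly, the periodic rate is the nominal rate divided by 52.
i = 0.0318 / 52 = 0.0006115 = 0.06115%.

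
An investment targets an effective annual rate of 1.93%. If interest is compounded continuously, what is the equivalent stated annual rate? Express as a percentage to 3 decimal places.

Continuous: nominal r satisfies e^r − 1 = 0.0193.
r = ln(1 + 0.0193) = ln(1.0193) = 0.019116 = 1.912%.

1.912%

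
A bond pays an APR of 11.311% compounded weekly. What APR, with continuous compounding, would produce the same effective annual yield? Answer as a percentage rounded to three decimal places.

11.299%

EAR = (1 + 0.11311/52)^52 − 1 = 0.119618.
Equivalent continuous rate: r = ln(1 + 0.119618) = 0.112987 = 11.299%.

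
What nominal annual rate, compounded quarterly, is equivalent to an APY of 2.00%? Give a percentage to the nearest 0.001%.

1.985%

(1 + r/4)^4 − 1 = 0.0200, so 1 + r/4 = 1.0200^(1/4).
r/4 = 0.004963, so r = 0.019852 = 1.985%.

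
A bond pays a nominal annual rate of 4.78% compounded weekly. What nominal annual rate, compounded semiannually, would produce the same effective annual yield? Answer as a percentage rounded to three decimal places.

4.835%

EAR = (1 + 0.0478/52)^52 − 1 = 0.048938.
Solve (1 + r/2)^2 = 1.048938: r/2 = 1.048938^(1/2) − 1 = 0.024177, so r = 0.048353 = 4.835%.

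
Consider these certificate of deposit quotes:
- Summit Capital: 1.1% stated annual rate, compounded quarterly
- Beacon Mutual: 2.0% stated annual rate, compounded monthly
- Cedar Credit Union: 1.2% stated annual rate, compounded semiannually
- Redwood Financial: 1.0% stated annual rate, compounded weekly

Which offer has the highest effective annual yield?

Summit Capital: (1 + 0.011/4)^4 − 1 = 1.105%
Beacon Mutual: (1 + 0.020/12)^12 − 1 = 2.018%
Cedar Credit Union: (1 + 0.012/2)^2 − 1 = 1.204%
Redwood Financial: (1 + 0.010/52)^52 − 1 = 1.005%
The highest effective annual rate is Beacon Mutual at 2.018%.

Beacon Mutual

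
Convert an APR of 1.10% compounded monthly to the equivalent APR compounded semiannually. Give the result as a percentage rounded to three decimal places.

1.103%

EAR = (1 + 0.0110/12)^12 − 1 = 0.011056.
Solve (1 + r/2)^2 = 1.011056: r/2 = 1.011056^(1/2) − 1 = 0.005513, so r = 0.011025 = 1.103%.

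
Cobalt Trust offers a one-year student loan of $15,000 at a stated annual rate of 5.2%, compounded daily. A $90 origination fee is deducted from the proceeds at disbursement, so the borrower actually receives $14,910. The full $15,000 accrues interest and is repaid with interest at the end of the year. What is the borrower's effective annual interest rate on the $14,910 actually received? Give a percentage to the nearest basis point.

5.97%

Amount owed after one year: 15,000 × (1 + 0.052/365)^365 = 15,000 × 1.053372 = $15,800.58.
Effective rate on net proceeds: 15,800.58 / 14,910 − 1 = 0.059730 = 5.97%.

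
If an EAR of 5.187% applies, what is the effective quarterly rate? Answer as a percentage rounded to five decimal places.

The per-quarter rate i satisfies (1 + i)^4 = 1 + 0.05187.
i = 1.05187^(1/4) − 1 = 0.0127226 = 1.27226%.

1.27226%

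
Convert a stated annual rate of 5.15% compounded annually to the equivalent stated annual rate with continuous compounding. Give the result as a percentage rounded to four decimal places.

Compounded annually, EAR = nominal = 0.051500.
Equivalent continuous rate: r = ln(1 + 0.051500) = 0.050218 = 5.0218%.

5.0218%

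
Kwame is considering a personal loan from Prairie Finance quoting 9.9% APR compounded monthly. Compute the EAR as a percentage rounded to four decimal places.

10.3618%

EAR = (1 + 0.099/12)^12 − 1.
= 1.103618 − 1 = 10.3618%.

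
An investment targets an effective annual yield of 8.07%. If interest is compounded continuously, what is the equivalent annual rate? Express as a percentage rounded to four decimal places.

7.7609%

Continuous: nominal r satisfies e^r − 1 = 0.0807.
r = ln(1 + 0.0807) = ln(1.0807) = 0.077609 = 7.7609%.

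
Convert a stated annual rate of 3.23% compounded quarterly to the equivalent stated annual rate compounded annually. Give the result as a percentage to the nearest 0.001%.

3.269%

EAR = (1 + 0.0323/4)^4 − 1 = 0.032693.
Compounded annually, the equivalent nominal rate is the EAR itself: 3.269%.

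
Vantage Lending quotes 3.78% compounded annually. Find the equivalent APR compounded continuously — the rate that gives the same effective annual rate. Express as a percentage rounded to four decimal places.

3.7103%

Compounded annually, EAR = nominal = 0.037800.
Equivalent continuous rate: r = ln(1 + 0.037800) = 0.037103 = 3.7103%.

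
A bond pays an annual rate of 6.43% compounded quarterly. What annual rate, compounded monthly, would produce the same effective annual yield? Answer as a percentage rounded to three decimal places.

6.396%

EAR = (1 + 0.0643/4)^4 − 1 = 0.065867.
Solve (1 + r/12)^12 = 1.065867: r/12 = 1.065867^(1/12) − 1 = 0.005330, so r = 0.063959 = 6.396%.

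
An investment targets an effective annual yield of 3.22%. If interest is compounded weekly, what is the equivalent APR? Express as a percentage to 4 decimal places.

3.1702%

(1 + r/52)^52 − 1 = 0.0322, so 1 + r/52 = 1.0322^(1/52).
r/52 = 0.000610, so r = 0.031702 = 3.1702%.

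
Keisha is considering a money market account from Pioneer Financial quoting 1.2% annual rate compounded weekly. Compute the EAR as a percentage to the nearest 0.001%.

1.207%

EAR = (1 + 0.012/52)^52 − 1.
= 1.012071 − 1 = 1.207%.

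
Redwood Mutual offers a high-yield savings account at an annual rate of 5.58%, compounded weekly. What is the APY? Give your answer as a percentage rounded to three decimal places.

5.735%

EAR = (1 + 0.0558/52)^52 − 1.
= 1.057355 − 1 = 5.735%.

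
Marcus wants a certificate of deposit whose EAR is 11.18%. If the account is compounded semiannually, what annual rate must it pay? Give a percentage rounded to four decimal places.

(1 + r/2)^2 − 1 = 0.1118, so 1 + r/2 = 1.1118^(1/2).
r/2 = 0.054419, so r = 0.108839 = 10.8839%.

10.8839%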